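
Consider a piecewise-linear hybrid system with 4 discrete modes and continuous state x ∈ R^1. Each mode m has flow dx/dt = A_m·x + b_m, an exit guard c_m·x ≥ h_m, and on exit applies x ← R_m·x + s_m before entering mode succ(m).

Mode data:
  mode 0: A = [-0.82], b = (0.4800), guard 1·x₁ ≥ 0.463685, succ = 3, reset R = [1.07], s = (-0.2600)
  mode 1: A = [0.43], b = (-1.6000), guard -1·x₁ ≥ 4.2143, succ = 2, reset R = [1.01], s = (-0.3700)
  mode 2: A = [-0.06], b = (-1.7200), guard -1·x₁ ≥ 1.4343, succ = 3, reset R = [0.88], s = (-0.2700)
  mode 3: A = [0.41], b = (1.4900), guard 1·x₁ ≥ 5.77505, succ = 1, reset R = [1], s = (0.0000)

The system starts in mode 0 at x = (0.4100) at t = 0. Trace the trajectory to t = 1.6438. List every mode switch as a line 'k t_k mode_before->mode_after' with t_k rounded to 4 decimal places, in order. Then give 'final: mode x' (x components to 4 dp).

1 0.4457 0->3
final: 3 2.6911

Mode 0: guard c·x = 0.4637 hit at Δt = 0.4457 (t = 0.4457), x⁻ = (0.4637) → reset → x⁺ = (0.2361), jump to mode 3
Mode 3: flow for 1.1981 to horizon, guard not reached → x = (2.6911)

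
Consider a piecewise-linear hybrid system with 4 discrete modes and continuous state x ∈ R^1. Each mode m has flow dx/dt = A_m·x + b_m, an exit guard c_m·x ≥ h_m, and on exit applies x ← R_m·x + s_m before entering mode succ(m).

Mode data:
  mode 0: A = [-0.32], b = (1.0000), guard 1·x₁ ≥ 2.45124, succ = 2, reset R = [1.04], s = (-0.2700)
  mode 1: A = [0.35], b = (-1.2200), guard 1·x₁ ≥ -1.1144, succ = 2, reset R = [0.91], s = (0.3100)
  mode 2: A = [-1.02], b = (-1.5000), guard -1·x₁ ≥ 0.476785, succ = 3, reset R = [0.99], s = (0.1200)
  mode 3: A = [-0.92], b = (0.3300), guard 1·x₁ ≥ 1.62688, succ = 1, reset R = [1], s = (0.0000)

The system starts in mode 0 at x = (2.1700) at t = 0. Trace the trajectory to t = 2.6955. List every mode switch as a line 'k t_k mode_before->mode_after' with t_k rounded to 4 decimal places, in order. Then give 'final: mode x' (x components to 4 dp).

Mode 0: guard c·x = 2.4512 hit at Δt = 1.0901 (t = 1.0901), x⁻ = (2.4512) → reset → x⁺ = (2.2793), jump to mode 2
Mode 2: guard c·x = 0.4768 hit at Δt = 1.3019 (t = 2.3920), x⁻ = (-0.4768) → reset → x⁺ = (-0.3520), jump to mode 3
Mode 3: flow for 0.3035 to horizon, guard not reached → x = (-0.1789)

1 1.0901 0->2
2 2.3920 2->3
final: 3 -0.1789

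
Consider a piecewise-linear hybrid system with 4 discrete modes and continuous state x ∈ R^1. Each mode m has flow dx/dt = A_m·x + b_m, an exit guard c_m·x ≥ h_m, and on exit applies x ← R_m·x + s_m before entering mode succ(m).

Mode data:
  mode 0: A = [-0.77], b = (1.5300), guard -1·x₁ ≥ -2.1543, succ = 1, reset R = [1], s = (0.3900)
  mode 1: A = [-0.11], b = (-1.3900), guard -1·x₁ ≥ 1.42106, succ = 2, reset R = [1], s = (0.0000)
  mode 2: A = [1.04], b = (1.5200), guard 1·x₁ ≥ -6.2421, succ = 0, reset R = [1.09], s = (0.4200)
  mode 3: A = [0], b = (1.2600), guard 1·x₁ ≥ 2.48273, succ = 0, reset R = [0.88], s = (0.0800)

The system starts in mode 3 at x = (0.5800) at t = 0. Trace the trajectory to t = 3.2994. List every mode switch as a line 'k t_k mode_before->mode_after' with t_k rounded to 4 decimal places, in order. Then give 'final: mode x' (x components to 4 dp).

Mode 3: guard c·x = 2.4827 hit at Δt = 1.5101 (t = 1.5101), x⁻ = (2.4827) → reset → x⁺ = (2.2648), jump to mode 0
Mode 0: guard c·x = -2.1543 hit at Δt = 0.6586 (t = 2.1687), x⁻ = (2.1543) → reset → x⁺ = (2.5443), jump to mode 1
Mode 1: flow for 1.1307 to horizon, guard not reached → x = (0.7689)

1 1.5101 3->0
2 2.1687 0->1
final: 1 0.7689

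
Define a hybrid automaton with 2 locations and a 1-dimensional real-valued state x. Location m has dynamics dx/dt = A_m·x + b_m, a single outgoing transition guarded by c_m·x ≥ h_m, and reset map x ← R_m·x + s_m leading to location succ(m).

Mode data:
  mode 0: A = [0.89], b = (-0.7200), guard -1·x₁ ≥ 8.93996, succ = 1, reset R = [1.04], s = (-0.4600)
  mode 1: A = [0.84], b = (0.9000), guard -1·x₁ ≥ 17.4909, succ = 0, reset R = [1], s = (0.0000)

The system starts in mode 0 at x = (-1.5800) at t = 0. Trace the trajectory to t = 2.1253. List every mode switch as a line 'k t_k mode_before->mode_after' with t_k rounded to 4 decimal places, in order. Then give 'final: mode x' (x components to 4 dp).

1 1.5801 0->1
final: 1 -14.8030

Mode 0: guard c·x = 8.9400 hit at Δt = 1.5801 (t = 1.5801), x⁻ = (-8.9400) → reset → x⁺ = (-9.7576), jump to mode 1
Mode 1: flow for 0.5452 to horizon, guard not reached → x = (-14.8030)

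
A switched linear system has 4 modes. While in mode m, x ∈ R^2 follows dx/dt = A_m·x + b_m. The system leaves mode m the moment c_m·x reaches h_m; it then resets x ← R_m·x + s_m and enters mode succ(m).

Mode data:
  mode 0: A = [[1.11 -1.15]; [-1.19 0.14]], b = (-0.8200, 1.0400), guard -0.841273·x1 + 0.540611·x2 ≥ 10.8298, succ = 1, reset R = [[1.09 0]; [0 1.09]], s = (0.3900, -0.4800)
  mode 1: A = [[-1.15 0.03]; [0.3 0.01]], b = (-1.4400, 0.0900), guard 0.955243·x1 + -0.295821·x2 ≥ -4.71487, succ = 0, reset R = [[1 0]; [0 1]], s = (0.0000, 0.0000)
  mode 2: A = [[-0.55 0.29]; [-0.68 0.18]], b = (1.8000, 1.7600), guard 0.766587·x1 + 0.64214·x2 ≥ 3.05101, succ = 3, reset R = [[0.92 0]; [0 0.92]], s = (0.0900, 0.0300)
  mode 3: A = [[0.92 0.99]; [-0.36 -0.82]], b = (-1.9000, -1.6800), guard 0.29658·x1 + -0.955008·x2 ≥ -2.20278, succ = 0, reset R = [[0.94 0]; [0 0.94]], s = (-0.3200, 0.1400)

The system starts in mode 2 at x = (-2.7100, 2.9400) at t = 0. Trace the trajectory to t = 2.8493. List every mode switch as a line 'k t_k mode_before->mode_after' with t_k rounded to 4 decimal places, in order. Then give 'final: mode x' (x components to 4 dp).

1 0.6270 2->3
2 1.0997 3->0
3 2.0924 0->1
final: 1 -4.1839 6.2768

Mode 2: guard c·x = 3.0510 hit at Δt = 0.6270 (t = 0.6270), x⁻ = (-0.3243, 5.1384) → reset → x⁺ = (-0.2083, 4.7574), jump to mode 3
Mode 3: guard c·x = -2.2028 hit at Δt = 0.4727 (t = 1.0997), x⁻ = (0.7000, 2.5239) → reset → x⁺ = (0.3380, 2.5125), jump to mode 0
Mode 0: guard c·x = 10.8298 hit at Δt = 0.9927 (t = 2.0924), x⁻ = (-8.1531, 7.3450) → reset → x⁺ = (-8.4969, 7.5261), jump to mode 1
Mode 1: flow for 0.7569 to horizon, guard not reached → x = (-4.1839, 6.2768)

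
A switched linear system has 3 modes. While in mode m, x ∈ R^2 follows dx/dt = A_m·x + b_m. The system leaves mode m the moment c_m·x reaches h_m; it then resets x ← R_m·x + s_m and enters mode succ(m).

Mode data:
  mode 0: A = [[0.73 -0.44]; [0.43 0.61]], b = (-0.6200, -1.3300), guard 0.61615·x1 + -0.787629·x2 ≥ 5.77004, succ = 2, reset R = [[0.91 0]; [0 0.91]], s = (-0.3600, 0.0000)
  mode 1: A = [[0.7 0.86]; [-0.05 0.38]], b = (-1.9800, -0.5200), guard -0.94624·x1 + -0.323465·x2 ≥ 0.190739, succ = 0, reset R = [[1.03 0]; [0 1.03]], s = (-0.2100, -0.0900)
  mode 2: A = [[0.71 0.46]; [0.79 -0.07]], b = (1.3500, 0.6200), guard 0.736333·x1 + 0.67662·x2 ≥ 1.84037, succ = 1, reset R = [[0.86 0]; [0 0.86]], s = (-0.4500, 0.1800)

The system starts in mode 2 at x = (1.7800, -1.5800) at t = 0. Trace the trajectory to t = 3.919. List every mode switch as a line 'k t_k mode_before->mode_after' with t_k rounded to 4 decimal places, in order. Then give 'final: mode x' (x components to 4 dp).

1 0.4521 2->1
2 1.5993 1->0
3 3.0679 0->2
final: 2 1.3452 -3.7770

Mode 2: guard c·x = 1.8404 hit at Δt = 0.4521 (t = 0.4521), x⁻ = (2.9100, -0.4469) → reset → x⁺ = (2.0526, -0.2043), jump to mode 1
Mode 1: guard c·x = 0.1907 hit at Δt = 1.1472 (t = 1.5993), x⁻ = (0.1962, -1.1636) → reset → x⁺ = (-0.0079, -1.2885), jump to mode 0
Mode 0: guard c·x = 5.7700 hit at Δt = 1.4686 (t = 3.0679), x⁻ = (1.7645, -5.9455) → reset → x⁺ = (1.2456, -5.4104), jump to mode 2
Mode 2: flow for 0.8511 to horizon, guard not reached → x = (1.3452, -3.7770)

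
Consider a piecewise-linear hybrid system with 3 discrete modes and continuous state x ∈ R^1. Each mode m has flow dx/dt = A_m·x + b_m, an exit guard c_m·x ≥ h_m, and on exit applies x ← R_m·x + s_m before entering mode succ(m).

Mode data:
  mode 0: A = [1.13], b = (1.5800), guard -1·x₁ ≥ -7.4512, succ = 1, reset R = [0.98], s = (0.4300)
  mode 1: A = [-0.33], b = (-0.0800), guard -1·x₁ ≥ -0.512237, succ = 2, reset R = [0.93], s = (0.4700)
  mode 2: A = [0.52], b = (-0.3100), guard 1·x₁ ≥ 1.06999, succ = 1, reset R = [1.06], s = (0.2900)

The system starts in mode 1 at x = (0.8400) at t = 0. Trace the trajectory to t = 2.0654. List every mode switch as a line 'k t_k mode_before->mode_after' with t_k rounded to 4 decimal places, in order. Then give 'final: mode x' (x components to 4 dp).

1 1.0930 1->2
2 1.6743 2->1
final: 1 1.2224

Mode 1: guard c·x = -0.5122 hit at Δt = 1.0930 (t = 1.0930), x⁻ = (0.5122) → reset → x⁺ = (0.9464), jump to mode 2
Mode 2: guard c·x = 1.0700 hit at Δt = 0.5813 (t = 1.6743), x⁻ = (1.0700) → reset → x⁺ = (1.4242), jump to mode 1
Mode 1: flow for 0.3911 to horizon, guard not reached → x = (1.2224)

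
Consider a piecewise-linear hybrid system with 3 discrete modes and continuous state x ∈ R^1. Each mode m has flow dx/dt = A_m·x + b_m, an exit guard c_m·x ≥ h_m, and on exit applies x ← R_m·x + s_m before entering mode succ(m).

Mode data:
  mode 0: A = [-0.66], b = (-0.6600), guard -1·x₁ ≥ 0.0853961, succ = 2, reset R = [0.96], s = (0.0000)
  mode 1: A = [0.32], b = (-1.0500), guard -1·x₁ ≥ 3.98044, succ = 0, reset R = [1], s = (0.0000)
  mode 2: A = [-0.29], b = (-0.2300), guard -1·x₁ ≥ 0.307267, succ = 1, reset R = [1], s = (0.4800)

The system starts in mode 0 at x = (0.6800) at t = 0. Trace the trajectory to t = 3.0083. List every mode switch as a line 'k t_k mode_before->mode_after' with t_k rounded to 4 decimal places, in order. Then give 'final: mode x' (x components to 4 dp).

Mode 0: guard c·x = 0.0854 hit at Δt = 0.9213 (t = 0.9213), x⁻ = (-0.0854) → reset → x⁺ = (-0.0820), jump to mode 2
Mode 2: guard c·x = 0.3073 hit at Δt = 1.3137 (t = 2.2350), x⁻ = (-0.3073) → reset → x⁺ = (0.1727), jump to mode 1
Mode 1: flow for 0.7733 to horizon, guard not reached → x = (-0.7000)

1 0.9213 0->2
2 2.2350 2->1
final: 1 -0.7000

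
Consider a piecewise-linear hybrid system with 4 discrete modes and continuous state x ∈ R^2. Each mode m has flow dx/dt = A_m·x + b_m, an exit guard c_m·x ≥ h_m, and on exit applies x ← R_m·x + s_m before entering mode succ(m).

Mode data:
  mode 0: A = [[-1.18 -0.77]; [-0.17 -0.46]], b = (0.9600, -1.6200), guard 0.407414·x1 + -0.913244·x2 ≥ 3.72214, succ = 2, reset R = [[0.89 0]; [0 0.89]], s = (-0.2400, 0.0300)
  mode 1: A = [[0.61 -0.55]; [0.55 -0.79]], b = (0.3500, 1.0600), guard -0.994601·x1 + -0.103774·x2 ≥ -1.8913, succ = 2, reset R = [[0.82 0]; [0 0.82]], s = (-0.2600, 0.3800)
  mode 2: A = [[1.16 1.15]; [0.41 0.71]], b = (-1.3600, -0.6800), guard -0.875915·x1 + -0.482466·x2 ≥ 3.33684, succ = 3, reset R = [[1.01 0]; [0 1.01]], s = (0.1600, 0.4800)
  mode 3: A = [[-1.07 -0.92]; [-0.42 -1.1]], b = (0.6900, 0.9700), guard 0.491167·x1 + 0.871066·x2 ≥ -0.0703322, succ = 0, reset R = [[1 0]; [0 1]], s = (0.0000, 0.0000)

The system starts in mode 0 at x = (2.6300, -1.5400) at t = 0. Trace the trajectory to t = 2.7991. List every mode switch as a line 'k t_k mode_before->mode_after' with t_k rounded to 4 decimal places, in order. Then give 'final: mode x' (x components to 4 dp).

Mode 0: guard c·x = 3.7221 hit at Δt = 1.4884 (t = 1.4884), x⁻ = (2.4910, -2.9645) → reset → x⁺ = (1.9770, -2.6084), jump to mode 2
Mode 2: guard c·x = 3.3368 hit at Δt = 0.7154 (t = 2.2038), x⁻ = (-1.2513, -4.6444) → reset → x⁺ = (-1.1039, -4.2109), jump to mode 3
Mode 3: flow for 0.5953 to horizon, guard not reached → x = (0.8172, -1.7943)

1 1.4884 0->2
2 2.2038 2->3
final: 3 0.8172 -1.7943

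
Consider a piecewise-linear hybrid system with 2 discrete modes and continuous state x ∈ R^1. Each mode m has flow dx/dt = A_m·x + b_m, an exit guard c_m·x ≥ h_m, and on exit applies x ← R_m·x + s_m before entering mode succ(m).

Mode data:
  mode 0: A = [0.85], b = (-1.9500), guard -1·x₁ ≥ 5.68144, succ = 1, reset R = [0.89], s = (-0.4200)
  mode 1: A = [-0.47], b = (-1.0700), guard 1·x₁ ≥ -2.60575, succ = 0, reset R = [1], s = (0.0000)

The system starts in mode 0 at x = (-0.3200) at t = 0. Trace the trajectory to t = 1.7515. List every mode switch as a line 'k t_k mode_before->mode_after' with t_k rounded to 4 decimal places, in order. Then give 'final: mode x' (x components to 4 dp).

1 1.3123 0->1
final: 1 -4.8797

Mode 0: guard c·x = 5.6814 hit at Δt = 1.3123 (t = 1.3123), x⁻ = (-5.6814) → reset → x⁺ = (-5.4765), jump to mode 1
Mode 1: flow for 0.4392 to horizon, guard not reached → x = (-4.8797)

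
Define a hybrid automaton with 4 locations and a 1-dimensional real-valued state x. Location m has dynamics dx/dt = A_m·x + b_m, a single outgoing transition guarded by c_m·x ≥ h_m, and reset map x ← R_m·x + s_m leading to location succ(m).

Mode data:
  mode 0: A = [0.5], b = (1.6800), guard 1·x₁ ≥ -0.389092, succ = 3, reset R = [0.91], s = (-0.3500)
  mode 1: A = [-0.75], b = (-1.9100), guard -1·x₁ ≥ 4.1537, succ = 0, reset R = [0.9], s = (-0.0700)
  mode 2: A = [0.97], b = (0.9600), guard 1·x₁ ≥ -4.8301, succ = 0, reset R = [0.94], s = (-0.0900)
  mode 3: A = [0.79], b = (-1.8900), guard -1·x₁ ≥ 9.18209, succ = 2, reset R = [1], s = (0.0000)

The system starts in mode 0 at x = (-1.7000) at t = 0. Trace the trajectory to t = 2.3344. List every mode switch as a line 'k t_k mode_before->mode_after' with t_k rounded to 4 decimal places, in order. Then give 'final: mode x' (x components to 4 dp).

Mode 0: guard c·x = -0.3891 hit at Δt = 1.1641 (t = 1.1641), x⁻ = (-0.3891) → reset → x⁺ = (-0.7041), jump to mode 3
Mode 3: flow for 1.1703 to horizon, guard not reached → x = (-5.4129)

1 1.1641 0->3
final: 3 -5.4129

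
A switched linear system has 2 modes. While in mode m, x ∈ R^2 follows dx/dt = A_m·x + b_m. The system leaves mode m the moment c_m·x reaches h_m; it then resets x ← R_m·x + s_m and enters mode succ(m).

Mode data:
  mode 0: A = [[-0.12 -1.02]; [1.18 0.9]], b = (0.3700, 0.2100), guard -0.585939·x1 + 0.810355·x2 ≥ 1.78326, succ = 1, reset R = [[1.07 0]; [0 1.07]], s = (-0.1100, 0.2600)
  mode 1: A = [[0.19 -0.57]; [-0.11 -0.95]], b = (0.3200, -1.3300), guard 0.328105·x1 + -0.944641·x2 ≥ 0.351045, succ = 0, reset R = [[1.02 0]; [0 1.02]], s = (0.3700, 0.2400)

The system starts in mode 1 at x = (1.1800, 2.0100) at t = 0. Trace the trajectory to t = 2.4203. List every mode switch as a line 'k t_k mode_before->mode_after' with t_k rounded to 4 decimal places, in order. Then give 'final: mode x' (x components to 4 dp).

1 0.8535 1->0
2 1.6531 0->1
final: 1 0.0561 0.7577

Mode 1: guard c·x = 0.3510 hit at Δt = 0.8535 (t = 0.8535), x⁻ = (1.1971, 0.0442) → reset → x⁺ = (1.5911, 0.2851), jump to mode 0
Mode 0: guard c·x = 1.7833 hit at Δt = 0.7996 (t = 1.6531), x⁻ = (0.6235, 2.6514) → reset → x⁺ = (0.5572, 3.0970), jump to mode 1
Mode 1: flow for 0.7672 to horizon, guard not reached → x = (0.0561, 0.7577)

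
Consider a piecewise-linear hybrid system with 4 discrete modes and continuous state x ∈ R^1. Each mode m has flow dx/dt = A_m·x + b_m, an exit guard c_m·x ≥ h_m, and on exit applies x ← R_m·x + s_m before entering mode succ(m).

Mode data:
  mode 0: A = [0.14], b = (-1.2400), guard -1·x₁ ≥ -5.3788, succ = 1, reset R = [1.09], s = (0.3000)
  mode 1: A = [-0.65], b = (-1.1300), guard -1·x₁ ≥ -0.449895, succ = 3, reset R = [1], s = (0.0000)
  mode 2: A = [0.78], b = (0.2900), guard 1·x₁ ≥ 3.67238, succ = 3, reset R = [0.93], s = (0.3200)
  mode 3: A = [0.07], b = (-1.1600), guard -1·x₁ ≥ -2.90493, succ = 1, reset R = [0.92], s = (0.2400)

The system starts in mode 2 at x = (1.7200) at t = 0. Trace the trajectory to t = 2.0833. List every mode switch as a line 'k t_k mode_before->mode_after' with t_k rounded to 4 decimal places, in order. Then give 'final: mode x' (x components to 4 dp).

Mode 2: guard c·x = 3.6724 hit at Δt = 0.8452 (t = 0.8452), x⁻ = (3.6724) → reset → x⁺ = (3.7353), jump to mode 3
Mode 3: guard c·x = -2.9049 hit at Δt = 0.8955 (t = 1.7407), x⁻ = (2.9049) → reset → x⁺ = (2.9125), jump to mode 1
Mode 1: flow for 0.3426 to horizon, guard not reached → x = (1.9840)

1 0.8452 2->3
2 1.7407 3->1
final: 1 1.9840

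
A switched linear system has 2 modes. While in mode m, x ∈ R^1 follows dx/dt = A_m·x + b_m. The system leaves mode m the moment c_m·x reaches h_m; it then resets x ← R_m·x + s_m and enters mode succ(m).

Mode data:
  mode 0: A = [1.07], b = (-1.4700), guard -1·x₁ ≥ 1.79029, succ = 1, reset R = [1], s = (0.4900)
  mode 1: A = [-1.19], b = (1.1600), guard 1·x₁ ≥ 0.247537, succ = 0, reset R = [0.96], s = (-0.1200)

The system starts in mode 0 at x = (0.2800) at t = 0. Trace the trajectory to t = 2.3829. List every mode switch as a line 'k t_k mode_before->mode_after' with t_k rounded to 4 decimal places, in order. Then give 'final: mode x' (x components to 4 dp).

Mode 0: guard c·x = 1.7903 hit at Δt = 0.9927 (t = 0.9927), x⁻ = (-1.7903) → reset → x⁺ = (-1.3003), jump to mode 1
Mode 1: guard c·x = 0.2475 hit at Δt = 0.9584 (t = 1.9511), x⁻ = (0.2475) → reset → x⁺ = (0.1176), jump to mode 0
Mode 0: flow for 0.4318 to horizon, guard not reached → x = (-0.6201)

1 0.9927 0->1
2 1.9511 1->0
final: 0 -0.6201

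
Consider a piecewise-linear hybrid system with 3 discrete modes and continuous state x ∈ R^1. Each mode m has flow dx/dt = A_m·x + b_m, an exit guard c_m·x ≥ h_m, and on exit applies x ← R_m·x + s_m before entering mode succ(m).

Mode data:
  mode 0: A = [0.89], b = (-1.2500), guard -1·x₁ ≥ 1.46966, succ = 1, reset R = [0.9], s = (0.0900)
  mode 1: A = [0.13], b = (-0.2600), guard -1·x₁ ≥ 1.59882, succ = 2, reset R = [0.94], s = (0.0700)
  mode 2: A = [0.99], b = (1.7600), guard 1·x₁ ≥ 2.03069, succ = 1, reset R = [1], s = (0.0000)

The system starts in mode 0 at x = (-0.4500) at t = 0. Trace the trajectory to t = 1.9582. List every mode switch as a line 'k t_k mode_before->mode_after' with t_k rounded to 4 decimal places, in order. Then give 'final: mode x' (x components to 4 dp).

Mode 0: guard c·x = 1.4697 hit at Δt = 0.4923 (t = 0.4923), x⁻ = (-1.4697) → reset → x⁺ = (-1.2327), jump to mode 1
Mode 1: guard c·x = 1.5988 hit at Δt = 0.8253 (t = 1.3176), x⁻ = (-1.5988) → reset → x⁺ = (-1.4329), jump to mode 2
Mode 2: flow for 0.6406 to horizon, guard not reached → x = (-1.1275)

1 0.4923 0->1
2 1.3176 1->2
final: 2 -1.1275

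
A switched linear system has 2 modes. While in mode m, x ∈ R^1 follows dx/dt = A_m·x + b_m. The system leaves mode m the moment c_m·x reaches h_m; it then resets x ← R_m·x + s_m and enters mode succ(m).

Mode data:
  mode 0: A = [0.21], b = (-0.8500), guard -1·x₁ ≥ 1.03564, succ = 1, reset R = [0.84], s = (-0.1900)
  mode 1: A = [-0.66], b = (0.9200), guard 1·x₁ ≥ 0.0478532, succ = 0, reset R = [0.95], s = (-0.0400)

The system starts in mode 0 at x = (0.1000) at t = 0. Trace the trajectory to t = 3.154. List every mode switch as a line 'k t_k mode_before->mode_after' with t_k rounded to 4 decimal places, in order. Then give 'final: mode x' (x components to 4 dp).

1 1.2040 0->1
2 2.1138 1->0
final: 0 -0.9814

Mode 0: guard c·x = 1.0356 hit at Δt = 1.2040 (t = 1.2040), x⁻ = (-1.0356) → reset → x⁺ = (-1.0599), jump to mode 1
Mode 1: guard c·x = 0.0479 hit at Δt = 0.9098 (t = 2.1138), x⁻ = (0.0479) → reset → x⁺ = (0.0055), jump to mode 0
Mode 0: flow for 1.0402 to horizon, guard not reached → x = (-0.9814)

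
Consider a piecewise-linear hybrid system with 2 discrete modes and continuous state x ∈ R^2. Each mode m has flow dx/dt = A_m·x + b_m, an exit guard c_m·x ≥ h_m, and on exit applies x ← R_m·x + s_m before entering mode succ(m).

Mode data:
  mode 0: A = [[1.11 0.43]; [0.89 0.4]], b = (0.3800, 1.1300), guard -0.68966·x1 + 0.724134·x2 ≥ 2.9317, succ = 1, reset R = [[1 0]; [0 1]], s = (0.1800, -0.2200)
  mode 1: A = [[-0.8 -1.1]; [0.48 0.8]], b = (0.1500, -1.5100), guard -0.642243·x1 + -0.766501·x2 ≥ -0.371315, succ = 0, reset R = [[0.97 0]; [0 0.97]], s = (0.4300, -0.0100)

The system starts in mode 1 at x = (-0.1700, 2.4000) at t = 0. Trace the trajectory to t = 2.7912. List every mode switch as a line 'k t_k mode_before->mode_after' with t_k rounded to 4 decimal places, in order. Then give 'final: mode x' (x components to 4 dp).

1 1.2351 1->0
2 1.7803 0->1
3 2.0739 1->0
final: 0 -1.4672 2.4652

Mode 1: guard c·x = -0.3713 hit at Δt = 1.2351 (t = 1.2351), x⁻ = (-1.9834, 2.1463) → reset → x⁺ = (-1.4939, 2.0719), jump to mode 0
Mode 0: guard c·x = 2.9317 hit at Δt = 0.5452 (t = 1.7803), x⁻ = (-1.7361, 2.3951) → reset → x⁺ = (-1.5561, 2.1751), jump to mode 1
Mode 1: guard c·x = -0.3713 hit at Δt = 0.2936 (t = 2.0739), x⁻ = (-1.7905, 1.9847) → reset → x⁺ = (-1.3068, 1.9152), jump to mode 0
Mode 0: flow for 0.7173 to horizon, guard not reached → x = (-1.4672, 2.4652)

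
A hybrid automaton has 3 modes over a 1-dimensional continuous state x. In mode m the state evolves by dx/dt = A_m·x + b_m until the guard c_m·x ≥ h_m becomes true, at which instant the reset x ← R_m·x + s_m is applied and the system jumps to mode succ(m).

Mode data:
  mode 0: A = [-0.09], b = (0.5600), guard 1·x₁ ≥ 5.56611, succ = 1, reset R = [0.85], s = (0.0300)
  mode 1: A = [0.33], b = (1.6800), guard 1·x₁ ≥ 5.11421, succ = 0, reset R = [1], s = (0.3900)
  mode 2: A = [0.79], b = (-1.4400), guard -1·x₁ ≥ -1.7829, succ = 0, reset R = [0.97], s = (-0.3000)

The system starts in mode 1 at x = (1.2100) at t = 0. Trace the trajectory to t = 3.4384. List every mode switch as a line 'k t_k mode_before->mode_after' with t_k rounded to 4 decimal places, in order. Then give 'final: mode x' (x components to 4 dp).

1 1.4612 1->0
2 2.4629 0->1
3 2.5696 1->0
final: 0 5.5582

Mode 1: guard c·x = 5.1142 hit at Δt = 1.4612 (t = 1.4612), x⁻ = (5.1142) → reset → x⁺ = (5.5042), jump to mode 0
Mode 0: guard c·x = 5.5661 hit at Δt = 1.0017 (t = 2.4629), x⁻ = (5.5661) → reset → x⁺ = (4.7612), jump to mode 1
Mode 1: guard c·x = 5.1142 hit at Δt = 0.1067 (t = 2.5696), x⁻ = (5.1142) → reset → x⁺ = (5.5042), jump to mode 0
Mode 0: flow for 0.8688 to horizon, guard not reached → x = (5.5582)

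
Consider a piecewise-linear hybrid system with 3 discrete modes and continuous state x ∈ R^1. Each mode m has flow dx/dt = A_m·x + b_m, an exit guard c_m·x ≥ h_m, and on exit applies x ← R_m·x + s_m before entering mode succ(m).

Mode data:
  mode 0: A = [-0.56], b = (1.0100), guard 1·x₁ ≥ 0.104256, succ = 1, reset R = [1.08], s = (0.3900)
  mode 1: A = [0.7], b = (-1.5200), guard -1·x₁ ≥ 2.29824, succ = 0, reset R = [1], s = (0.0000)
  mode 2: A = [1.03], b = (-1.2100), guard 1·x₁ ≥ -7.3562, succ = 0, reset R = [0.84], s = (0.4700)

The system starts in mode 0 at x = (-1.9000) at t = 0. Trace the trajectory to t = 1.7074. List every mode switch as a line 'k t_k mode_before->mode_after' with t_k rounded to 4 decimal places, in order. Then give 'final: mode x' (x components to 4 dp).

Mode 0: guard c·x = 0.1043 hit at Δt = 1.3912 (t = 1.3912), x⁻ = (0.1043) → reset → x⁺ = (0.5026), jump to mode 1
Mode 1: flow for 0.3162 to horizon, guard not reached → x = (0.0891)

1 1.3912 0->1
final: 1 0.0891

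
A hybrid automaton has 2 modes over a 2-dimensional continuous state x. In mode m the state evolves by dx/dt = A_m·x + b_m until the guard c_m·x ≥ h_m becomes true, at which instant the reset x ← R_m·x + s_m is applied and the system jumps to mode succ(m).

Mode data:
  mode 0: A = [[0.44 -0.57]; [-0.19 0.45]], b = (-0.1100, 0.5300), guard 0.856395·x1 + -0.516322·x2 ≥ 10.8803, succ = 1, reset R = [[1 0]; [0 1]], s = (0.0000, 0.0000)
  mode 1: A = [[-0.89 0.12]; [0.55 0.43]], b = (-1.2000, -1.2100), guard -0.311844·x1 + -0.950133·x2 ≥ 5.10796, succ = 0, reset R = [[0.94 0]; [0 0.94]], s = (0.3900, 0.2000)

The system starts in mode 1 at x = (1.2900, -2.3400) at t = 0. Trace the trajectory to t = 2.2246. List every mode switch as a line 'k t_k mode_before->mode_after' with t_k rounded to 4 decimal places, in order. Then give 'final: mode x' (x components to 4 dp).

Mode 1: guard c·x = 5.1080 hit at Δt = 1.0749 (t = 1.0749), x⁻ = (-0.6481, -5.1633) → reset → x⁺ = (-0.2192, -4.6535), jump to mode 0
Mode 0: flow for 1.1497 to horizon, guard not reached → x = (4.3635, -7.4488)

1 1.0749 1->0
final: 0 4.3635 -7.4488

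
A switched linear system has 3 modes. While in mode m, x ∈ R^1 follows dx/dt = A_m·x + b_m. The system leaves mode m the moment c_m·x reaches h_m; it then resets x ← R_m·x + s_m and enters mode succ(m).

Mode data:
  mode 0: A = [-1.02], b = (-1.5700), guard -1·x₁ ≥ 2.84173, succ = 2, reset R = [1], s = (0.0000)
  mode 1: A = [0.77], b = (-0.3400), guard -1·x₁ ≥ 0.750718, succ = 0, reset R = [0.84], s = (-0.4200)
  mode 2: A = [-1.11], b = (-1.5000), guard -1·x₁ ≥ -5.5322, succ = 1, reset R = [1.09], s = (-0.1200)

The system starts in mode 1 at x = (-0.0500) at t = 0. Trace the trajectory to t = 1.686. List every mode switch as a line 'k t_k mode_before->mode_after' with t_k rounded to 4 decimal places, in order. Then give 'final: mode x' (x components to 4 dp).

1 1.1507 1->0
final: 0 -1.2562

Mode 1: guard c·x = 0.7507 hit at Δt = 1.1507 (t = 1.1507), x⁻ = (-0.7507) → reset → x⁺ = (-1.0506), jump to mode 0
Mode 0: flow for 0.5353 to horizon, guard not reached → x = (-1.2562)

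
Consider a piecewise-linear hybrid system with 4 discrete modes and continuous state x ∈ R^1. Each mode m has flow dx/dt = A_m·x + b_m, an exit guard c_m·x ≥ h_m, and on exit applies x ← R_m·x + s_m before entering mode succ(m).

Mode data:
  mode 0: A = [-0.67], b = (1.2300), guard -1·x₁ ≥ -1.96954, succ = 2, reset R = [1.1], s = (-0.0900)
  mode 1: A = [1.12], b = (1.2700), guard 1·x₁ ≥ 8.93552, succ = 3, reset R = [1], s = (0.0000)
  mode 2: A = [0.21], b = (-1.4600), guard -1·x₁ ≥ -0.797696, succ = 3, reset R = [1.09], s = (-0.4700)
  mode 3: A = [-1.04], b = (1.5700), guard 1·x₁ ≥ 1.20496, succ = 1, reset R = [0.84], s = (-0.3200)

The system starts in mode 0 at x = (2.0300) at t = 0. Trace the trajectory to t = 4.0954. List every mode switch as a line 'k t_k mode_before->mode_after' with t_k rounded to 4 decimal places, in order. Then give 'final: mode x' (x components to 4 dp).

1 0.5568 0->2
2 1.6659 2->3
3 2.9092 3->1
final: 1 5.7606

Mode 0: guard c·x = -1.9695 hit at Δt = 0.5568 (t = 0.5568), x⁻ = (1.9695) → reset → x⁺ = (2.0765), jump to mode 2
Mode 2: guard c·x = -0.7977 hit at Δt = 1.1091 (t = 1.6659), x⁻ = (0.7977) → reset → x⁺ = (0.3995), jump to mode 3
Mode 3: guard c·x = 1.2050 hit at Δt = 1.2433 (t = 2.9092), x⁻ = (1.2050) → reset → x⁺ = (0.6922), jump to mode 1
Mode 1: flow for 1.1862 to horizon, guard not reached → x = (5.7606)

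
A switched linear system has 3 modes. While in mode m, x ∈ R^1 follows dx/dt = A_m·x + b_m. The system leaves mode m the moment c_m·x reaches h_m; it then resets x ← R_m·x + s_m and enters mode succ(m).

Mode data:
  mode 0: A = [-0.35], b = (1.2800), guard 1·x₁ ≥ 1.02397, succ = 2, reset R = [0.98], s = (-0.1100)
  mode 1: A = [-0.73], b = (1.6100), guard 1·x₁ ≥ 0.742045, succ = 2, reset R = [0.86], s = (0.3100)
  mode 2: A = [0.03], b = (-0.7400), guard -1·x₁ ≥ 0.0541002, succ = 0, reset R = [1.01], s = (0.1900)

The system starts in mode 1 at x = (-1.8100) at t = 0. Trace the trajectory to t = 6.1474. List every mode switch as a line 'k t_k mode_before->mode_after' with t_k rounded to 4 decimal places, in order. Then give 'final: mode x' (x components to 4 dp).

Mode 1: guard c·x = 0.7420 hit at Δt = 1.3827 (t = 1.3827), x⁻ = (0.7420) → reset → x⁺ = (0.9482), jump to mode 2
Mode 2: guard c·x = 0.0541 hit at Δt = 1.3796 (t = 2.7623), x⁻ = (-0.0541) → reset → x⁺ = (0.1354), jump to mode 0
Mode 0: guard c·x = 1.0240 hit at Δt = 0.8308 (t = 3.5931), x⁻ = (1.0240) → reset → x⁺ = (0.8935), jump to mode 2
Mode 2: guard c·x = 0.0541 hit at Δt = 1.3029 (t = 4.8960), x⁻ = (-0.0541) → reset → x⁺ = (0.1354), jump to mode 0
Mode 0: guard c·x = 1.0240 hit at Δt = 0.8308 (t = 5.7267), x⁻ = (1.0240) → reset → x⁺ = (0.8935), jump to mode 2
Mode 2: flow for 0.4207 to horizon, guard not reached → x = (0.5916)

1 1.3827 1->2
2 2.7623 2->0
3 3.5931 0->2
4 4.8960 2->0
5 5.7267 0->2
final: 2 0.5916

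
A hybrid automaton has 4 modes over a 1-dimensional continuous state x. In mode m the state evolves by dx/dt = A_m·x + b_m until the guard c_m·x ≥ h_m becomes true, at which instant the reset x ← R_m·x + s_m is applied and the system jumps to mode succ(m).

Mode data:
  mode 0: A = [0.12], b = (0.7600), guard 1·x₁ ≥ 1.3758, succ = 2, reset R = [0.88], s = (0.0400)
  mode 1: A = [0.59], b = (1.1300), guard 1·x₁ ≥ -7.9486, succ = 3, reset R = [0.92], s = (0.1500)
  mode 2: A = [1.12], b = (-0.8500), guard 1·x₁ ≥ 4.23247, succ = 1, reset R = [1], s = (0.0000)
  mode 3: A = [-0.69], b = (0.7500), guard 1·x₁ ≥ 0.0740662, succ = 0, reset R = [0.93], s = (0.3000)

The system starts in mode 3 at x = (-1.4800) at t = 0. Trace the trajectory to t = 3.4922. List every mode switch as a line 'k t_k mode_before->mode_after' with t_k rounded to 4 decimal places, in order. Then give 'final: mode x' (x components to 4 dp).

1 1.3477 3->0
2 2.5141 0->2
final: 2 2.2296

Mode 3: guard c·x = 0.0741 hit at Δt = 1.3477 (t = 1.3477), x⁻ = (0.0741) → reset → x⁺ = (0.3689), jump to mode 0
Mode 0: guard c·x = 1.3758 hit at Δt = 1.1664 (t = 2.5141), x⁻ = (1.3758) → reset → x⁺ = (1.2507), jump to mode 2
Mode 2: flow for 0.9781 to horizon, guard not reached → x = (2.2296)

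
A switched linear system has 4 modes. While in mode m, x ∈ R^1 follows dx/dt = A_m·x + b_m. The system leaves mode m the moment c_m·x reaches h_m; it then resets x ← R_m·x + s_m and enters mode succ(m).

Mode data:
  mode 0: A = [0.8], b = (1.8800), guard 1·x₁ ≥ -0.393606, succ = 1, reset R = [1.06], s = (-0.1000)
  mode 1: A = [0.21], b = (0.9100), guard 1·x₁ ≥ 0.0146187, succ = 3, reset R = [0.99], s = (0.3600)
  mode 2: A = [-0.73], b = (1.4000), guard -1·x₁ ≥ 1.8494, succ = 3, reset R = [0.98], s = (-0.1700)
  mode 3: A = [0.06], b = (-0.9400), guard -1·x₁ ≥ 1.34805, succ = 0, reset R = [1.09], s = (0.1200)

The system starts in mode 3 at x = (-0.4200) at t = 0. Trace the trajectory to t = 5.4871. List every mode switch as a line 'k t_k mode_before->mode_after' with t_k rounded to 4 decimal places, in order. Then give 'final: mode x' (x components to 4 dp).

Mode 3: guard c·x = 1.3480 hit at Δt = 0.9348 (t = 0.9348), x⁻ = (-1.3480) → reset → x⁺ = (-1.3494), jump to mode 0
Mode 0: guard c·x = -0.3936 hit at Δt = 0.8381 (t = 1.7729), x⁻ = (-0.3936) → reset → x⁺ = (-0.5172), jump to mode 1
Mode 1: guard c·x = 0.0146 hit at Δt = 0.6213 (t = 2.3942), x⁻ = (0.0146) → reset → x⁺ = (0.3745), jump to mode 3
Mode 3: guard c·x = 1.3480 hit at Δt = 1.7789 (t = 4.1731), x⁻ = (-1.3480) → reset → x⁺ = (-1.3494), jump to mode 0
Mode 0: guard c·x = -0.3936 hit at Δt = 0.8381 (t = 5.0112), x⁻ = (-0.3936) → reset → x⁺ = (-0.5172), jump to mode 1
Mode 1: flow for 0.4759 to horizon, guard not reached → x = (-0.1162)

1 0.9348 3->0
2 1.7729 0->1
3 2.3942 1->3
4 4.1731 3->0
5 5.0112 0->1
final: 1 -0.1162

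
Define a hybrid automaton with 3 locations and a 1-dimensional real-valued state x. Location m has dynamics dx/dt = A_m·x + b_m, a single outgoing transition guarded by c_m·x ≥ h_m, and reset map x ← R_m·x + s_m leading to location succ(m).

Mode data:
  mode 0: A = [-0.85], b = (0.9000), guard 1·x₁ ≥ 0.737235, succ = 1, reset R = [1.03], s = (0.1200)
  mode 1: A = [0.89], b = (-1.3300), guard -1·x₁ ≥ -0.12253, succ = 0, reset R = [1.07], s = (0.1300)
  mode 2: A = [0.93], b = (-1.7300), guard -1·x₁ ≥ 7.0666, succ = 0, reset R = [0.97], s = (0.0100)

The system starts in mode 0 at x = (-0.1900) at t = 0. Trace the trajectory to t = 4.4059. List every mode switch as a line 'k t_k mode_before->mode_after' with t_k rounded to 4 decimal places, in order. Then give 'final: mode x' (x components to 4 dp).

1 1.5961 0->1
2 2.4975 1->0
3 3.5663 0->1
final: 1 0.1959

Mode 0: guard c·x = 0.7372 hit at Δt = 1.5961 (t = 1.5961), x⁻ = (0.7372) → reset → x⁺ = (0.8794), jump to mode 1
Mode 1: guard c·x = -0.1225 hit at Δt = 0.9014 (t = 2.4975), x⁻ = (0.1225) → reset → x⁺ = (0.2611), jump to mode 0
Mode 0: guard c·x = 0.7372 hit at Δt = 1.0688 (t = 3.5663), x⁻ = (0.7372) → reset → x⁺ = (0.8794), jump to mode 1
Mode 1: flow for 0.8396 to horizon, guard not reached → x = (0.1959)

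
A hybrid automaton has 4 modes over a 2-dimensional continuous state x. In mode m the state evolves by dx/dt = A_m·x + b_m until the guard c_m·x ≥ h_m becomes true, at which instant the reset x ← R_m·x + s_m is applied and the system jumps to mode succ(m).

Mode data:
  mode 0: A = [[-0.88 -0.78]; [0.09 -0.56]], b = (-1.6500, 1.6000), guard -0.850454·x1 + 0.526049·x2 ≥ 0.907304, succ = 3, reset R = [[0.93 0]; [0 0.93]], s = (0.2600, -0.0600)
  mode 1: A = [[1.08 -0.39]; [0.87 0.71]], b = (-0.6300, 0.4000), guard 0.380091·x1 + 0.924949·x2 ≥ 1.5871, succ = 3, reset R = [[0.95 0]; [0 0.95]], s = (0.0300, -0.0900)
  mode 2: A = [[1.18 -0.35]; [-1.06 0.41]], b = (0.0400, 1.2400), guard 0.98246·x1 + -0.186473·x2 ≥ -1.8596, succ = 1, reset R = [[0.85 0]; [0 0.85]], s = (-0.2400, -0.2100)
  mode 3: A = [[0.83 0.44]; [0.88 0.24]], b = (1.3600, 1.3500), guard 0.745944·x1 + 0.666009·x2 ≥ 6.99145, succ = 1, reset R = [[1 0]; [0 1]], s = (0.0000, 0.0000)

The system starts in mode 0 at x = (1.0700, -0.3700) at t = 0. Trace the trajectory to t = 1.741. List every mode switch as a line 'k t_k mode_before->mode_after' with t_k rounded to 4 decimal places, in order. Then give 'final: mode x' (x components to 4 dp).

1 0.7998 0->3
final: 3 2.2716 2.9529

Mode 0: guard c·x = 0.9073 hit at Δt = 0.7998 (t = 0.7998), x⁻ = (-0.5695, 0.8040) → reset → x⁺ = (-0.2697, 0.6877), jump to mode 3
Mode 3: flow for 0.9412 to horizon, guard not reached → x = (2.2716, 2.9529)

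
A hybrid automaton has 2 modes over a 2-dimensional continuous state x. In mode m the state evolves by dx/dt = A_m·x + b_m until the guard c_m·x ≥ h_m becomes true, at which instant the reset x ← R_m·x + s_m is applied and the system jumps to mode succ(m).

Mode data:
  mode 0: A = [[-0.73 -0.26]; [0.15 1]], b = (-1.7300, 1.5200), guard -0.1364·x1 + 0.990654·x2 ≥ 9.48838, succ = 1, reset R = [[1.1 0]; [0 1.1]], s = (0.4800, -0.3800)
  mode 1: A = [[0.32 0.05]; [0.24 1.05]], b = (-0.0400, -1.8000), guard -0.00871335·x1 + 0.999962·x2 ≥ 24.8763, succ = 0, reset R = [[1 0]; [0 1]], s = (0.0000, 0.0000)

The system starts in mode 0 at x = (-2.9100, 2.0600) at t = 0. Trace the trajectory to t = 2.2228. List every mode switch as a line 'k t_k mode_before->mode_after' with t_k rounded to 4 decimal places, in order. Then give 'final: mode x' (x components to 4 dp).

Mode 0: guard c·x = 9.4884 hit at Δt = 1.1791 (t = 1.1791), x⁻ = (-3.7073, 9.0674) → reset → x⁺ = (-3.5981, 9.5942), jump to mode 1
Mode 1: flow for 1.0437 to horizon, guard not reached → x = (-4.1482, 23.5298)

1 1.1791 0->1
final: 1 -4.1482 23.5298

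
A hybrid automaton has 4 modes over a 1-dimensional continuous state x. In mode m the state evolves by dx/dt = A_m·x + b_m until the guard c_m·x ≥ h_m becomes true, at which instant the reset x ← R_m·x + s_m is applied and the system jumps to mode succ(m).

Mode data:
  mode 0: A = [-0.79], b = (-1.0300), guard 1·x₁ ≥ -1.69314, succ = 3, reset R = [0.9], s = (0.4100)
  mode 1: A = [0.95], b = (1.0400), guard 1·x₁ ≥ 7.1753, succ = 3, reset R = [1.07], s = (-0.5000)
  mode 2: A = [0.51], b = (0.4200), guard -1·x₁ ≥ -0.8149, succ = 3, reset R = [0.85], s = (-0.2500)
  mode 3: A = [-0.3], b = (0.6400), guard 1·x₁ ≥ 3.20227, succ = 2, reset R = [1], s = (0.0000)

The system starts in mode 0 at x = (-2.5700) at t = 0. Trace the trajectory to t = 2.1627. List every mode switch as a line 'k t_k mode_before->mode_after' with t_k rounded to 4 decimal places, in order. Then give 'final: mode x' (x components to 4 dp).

Mode 0: guard c·x = -1.6931 hit at Δt = 1.4928 (t = 1.4928), x⁻ = (-1.6931) → reset → x⁺ = (-1.1138), jump to mode 3
Mode 3: flow for 0.6699 to horizon, guard not reached → x = (-0.5226)

1 1.4928 0->3
final: 3 -0.5226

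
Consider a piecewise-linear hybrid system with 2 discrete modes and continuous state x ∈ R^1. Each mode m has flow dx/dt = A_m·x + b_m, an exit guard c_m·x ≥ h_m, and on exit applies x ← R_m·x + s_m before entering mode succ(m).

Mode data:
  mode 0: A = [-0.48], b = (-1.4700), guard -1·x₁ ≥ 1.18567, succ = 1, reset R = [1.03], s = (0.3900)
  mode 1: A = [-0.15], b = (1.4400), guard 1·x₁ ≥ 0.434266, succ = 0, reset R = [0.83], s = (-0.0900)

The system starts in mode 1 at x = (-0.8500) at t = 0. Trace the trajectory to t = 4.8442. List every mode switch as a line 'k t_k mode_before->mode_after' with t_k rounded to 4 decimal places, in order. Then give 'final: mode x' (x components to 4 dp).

Mode 1: guard c·x = 0.4343 hit at Δt = 0.8742 (t = 0.8742), x⁻ = (0.4343) → reset → x⁺ = (0.2704), jump to mode 0
Mode 0: guard c·x = 1.1857 hit at Δt = 1.1964 (t = 2.0706), x⁻ = (-1.1857) → reset → x⁺ = (-0.8312), jump to mode 1
Mode 1: guard c·x = 0.4343 hit at Δt = 0.8622 (t = 2.9328), x⁻ = (0.4343) → reset → x⁺ = (0.2704), jump to mode 0
Mode 0: guard c·x = 1.1857 hit at Δt = 1.1964 (t = 4.1292), x⁻ = (-1.1857) → reset → x⁺ = (-0.8312), jump to mode 1
Mode 1: flow for 0.7150 to horizon, guard not reached → x = (0.2296)

1 0.8742 1->0
2 2.0706 0->1
3 2.9328 1->0
4 4.1292 0->1
final: 1 0.2296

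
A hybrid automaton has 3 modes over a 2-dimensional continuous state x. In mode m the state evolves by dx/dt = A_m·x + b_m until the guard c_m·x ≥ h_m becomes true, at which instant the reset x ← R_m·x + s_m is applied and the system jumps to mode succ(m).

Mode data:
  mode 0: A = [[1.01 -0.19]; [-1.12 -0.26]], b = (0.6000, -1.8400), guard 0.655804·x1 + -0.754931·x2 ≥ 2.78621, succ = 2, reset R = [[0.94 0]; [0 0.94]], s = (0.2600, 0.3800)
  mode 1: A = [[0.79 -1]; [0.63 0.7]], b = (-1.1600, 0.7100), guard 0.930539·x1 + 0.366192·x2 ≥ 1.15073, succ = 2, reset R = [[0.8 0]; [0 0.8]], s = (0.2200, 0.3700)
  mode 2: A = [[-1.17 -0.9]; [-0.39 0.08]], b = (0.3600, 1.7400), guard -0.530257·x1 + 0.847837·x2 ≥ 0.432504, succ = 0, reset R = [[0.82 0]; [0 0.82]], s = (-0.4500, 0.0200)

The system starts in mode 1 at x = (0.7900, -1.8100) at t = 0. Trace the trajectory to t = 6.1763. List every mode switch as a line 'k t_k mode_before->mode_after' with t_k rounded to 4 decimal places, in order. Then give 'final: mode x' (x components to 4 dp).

Mode 1: guard c·x = 1.1507 hit at Δt = 0.6680 (t = 0.6680), x⁻ = (1.8713, -1.6128) → reset → x⁺ = (1.7170, -0.9202), jump to mode 2
Mode 2: guard c·x = 0.4325 hit at Δt = 1.3657 (t = 2.0337), x⁻ = (0.5215, 0.8363) → reset → x⁺ = (-0.0223, 0.7058), jump to mode 0
Mode 0: guard c·x = 2.7862 hit at Δt = 1.2740 (t = 3.3077), x⁻ = (1.6546, -2.2533) → reset → x⁺ = (1.8153, -1.7381), jump to mode 2
Mode 2: guard c·x = 0.4325 hit at Δt = 2.1470 (t = 5.4547), x⁻ = (0.4965, 0.8207) → reset → x⁺ = (-0.0428, 0.6929), jump to mode 0
Mode 0: flow for 0.7216 to horizon, guard not reached → x = (0.5370, -0.7870)

1 0.6680 1->2
2 2.0337 2->0
3 3.3077 0->2
4 5.4547 2->0
final: 0 0.5370 -0.7870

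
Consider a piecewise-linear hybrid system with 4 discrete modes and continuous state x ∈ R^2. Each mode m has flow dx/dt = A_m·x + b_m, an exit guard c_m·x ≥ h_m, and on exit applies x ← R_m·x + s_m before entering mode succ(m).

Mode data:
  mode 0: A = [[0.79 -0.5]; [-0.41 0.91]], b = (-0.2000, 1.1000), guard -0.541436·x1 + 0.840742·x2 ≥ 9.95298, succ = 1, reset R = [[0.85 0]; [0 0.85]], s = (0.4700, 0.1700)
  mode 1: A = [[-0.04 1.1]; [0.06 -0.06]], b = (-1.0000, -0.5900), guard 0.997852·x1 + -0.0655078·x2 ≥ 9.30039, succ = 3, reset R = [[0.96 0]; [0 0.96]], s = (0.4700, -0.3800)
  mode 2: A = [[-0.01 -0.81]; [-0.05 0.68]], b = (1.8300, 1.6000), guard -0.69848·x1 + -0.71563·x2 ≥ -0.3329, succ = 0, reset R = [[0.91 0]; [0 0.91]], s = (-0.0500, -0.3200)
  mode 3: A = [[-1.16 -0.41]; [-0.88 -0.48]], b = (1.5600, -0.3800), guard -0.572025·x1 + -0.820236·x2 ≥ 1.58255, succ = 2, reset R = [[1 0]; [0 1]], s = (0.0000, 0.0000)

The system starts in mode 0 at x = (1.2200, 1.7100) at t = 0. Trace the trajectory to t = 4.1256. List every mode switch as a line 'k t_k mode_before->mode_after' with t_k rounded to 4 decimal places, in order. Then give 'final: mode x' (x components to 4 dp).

Mode 0: guard c·x = 9.9530 hit at Δt = 1.5658 (t = 1.5658), x⁻ = (-2.6264, 10.1469) → reset → x⁺ = (-1.7625, 8.7949), jump to mode 1
Mode 1: guard c·x = 9.3004 hit at Δt = 1.4994 (t = 3.0652), x⁻ = (9.8171, 7.5655) → reset → x⁺ = (9.8944, 6.8829), jump to mode 3
Mode 3: flow for 1.0604 to horizon, guard not reached → x = (3.3666, -0.1879)

1 1.5658 0->1
2 3.0652 1->3
final: 3 3.3666 -0.1879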